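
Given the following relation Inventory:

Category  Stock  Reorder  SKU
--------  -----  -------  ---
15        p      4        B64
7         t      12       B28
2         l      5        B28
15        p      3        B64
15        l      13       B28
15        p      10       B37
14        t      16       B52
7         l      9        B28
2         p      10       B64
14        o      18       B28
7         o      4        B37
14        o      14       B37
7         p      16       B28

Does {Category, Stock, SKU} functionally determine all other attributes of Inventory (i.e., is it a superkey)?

Two distinct rows share (Category=15, Stock=p, SKU=B64), so {Category, Stock, SKU} does not determine every attribute — not a superkey.

No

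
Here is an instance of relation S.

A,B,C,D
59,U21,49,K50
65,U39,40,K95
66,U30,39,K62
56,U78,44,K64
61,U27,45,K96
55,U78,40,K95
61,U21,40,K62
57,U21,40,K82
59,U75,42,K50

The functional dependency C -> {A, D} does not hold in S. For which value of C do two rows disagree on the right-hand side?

C=49: 1 row → {A,D} = (59, K50) ✓
C=40: 4 rows → {A,D} takes values {(65, K95), (55, K95), (61, K62), (57, K82)} — violation
C=39: 1 row → {A,D} = (66, K62) ✓
C=44: 1 row → {A,D} = (56, K64) ✓
C=45: 1 row → {A,D} = (61, K96) ✓
C=42: 1 row → {A,D} = (59, K50) ✓
The only C value with inconsistent RHS is C=40.

40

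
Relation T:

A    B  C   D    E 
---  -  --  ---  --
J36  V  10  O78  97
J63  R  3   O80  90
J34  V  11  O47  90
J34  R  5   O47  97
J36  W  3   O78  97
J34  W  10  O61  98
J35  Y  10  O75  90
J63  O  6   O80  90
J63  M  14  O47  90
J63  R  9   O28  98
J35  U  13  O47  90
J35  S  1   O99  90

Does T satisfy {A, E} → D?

(A=J36, E=97): 2 rows → D = O78, O78 ✓
(A=J63, E=90): 3 rows → D takes values {O80, O47} — violation
(A=J34, E=90): 1 row → D = O47 ✓
(A=J34, E=97): 1 row → D = O47 ✓
(A=J34, E=98): 1 row → D = O61 ✓
(A=J35, E=90): 3 rows → D takes values {O75, O47, O99} — violation
(A=J63, E=98): 1 row → D = O28 ✓
Two rows agree on {A, E} but differ on D, so {A, E} → D does not hold.

No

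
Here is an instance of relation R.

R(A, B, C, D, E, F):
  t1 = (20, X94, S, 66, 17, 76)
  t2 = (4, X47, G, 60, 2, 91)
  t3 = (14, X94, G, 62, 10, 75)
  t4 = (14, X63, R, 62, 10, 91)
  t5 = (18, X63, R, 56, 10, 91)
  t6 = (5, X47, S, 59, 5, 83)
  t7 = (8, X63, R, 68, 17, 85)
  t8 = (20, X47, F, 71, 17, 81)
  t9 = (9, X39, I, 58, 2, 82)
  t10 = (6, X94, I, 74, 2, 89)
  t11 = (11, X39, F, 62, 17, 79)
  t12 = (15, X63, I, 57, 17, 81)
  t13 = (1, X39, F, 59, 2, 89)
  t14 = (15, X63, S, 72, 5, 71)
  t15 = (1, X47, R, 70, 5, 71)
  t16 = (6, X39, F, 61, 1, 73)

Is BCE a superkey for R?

No

Rows 4 and 5 have the same BCE value (B=X63, C=R, E=10) but are distinct tuples, so BCE does not determine every attribute — not a superkey.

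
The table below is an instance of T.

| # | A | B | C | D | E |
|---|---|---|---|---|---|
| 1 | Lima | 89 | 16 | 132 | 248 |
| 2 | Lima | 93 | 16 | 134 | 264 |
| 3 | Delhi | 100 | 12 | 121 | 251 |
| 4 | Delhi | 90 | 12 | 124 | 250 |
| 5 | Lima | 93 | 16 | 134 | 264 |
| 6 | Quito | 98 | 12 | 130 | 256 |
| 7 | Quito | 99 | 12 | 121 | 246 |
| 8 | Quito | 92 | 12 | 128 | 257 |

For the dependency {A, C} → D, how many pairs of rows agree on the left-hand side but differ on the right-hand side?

6

(A=Lima, C=16): violating pairs (1,2), (1,5) — 2 pairs.
(A=Delhi, C=12): violating pairs (3,4) — 1 pair.
(A=Quito, C=12): violating pairs (6,7), (6,8), (7,8) — 3 pairs.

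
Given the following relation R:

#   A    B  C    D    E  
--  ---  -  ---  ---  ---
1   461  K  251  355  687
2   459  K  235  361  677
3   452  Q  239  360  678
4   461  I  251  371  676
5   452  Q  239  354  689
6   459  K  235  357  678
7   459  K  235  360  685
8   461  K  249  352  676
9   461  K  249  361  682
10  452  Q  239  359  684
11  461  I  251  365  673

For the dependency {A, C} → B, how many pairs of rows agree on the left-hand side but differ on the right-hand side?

(A=461, C=251): violating pairs (1,4), (1,11) — 2 pairs.
(A=459, C=235): all 3 rows agree on B — 0 pairs.
(A=452, C=239): all 3 rows agree on B — 0 pairs.
(A=461, C=249): all 2 rows agree on B — 0 pairs.

2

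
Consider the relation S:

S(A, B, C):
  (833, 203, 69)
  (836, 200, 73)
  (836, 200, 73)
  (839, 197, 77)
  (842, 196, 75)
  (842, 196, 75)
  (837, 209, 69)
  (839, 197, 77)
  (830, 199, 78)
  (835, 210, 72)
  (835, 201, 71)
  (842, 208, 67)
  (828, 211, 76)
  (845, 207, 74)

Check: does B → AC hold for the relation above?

Yes

B=203: 1 row → {A,C} = (833, 69) ✓
B=200: 2 rows → {A,C} = (836, 73), (836, 73) ✓
B=197: 2 rows → {A,C} = (839, 77), (839, 77) ✓
B=196: 2 rows → {A,C} = (842, 75), (842, 75) ✓
B=209: 1 row → {A,C} = (837, 69) ✓
B=199: 1 row → {A,C} = (830, 78) ✓
B=210: 1 row → {A,C} = (835, 72) ✓
B=201: 1 row → {A,C} = (835, 71) ✓
B=208: 1 row → {A,C} = (842, 67) ✓
B=211: 1 row → {A,C} = (828, 76) ✓
B=207: 1 row → {A,C} = (845, 74) ✓
Every B value is associated with a single AC value, so B → AC holds.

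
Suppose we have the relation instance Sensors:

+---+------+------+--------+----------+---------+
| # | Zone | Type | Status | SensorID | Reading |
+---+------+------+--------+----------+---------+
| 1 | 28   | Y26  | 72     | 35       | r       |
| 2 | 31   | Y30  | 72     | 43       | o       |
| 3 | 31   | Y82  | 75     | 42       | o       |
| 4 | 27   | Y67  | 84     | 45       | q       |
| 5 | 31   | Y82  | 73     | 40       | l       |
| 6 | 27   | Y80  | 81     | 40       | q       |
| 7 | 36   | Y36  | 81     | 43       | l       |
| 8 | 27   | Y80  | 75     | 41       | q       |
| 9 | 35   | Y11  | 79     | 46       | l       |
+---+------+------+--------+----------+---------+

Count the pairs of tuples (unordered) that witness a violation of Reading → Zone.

Reading=o: all 2 rows agree on Zone — 0 pairs.
Reading=q: all 3 rows agree on Zone — 0 pairs.
Reading=l: violating pairs (5,7), (5,9), (7,9) — 3 pairs.

3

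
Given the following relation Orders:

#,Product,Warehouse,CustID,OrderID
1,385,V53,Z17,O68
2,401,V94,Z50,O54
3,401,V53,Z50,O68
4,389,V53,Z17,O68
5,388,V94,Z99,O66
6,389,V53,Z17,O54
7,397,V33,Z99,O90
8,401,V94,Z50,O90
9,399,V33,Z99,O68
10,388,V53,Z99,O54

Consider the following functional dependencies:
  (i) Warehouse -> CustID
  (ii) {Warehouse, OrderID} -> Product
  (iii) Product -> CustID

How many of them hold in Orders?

(i) Warehouse -> CustID: Warehouse=V53: rows 1, 3, 4, 6, 10 → CustID takes values {Z17, Z50, Z99} — violation; Warehouse=V94: rows 2, 5, 8 → CustID takes values {Z50, Z99} — violation — fails.
(ii) {Warehouse, OrderID} -> Product: (Warehouse=V53, OrderID=O68): rows 1, 3, 4 → Product takes values {385, 401, 389} — violation; (Warehouse=V53, OrderID=O54): rows 6, 10 → Product takes values {389, 388} — violation — fails.
(iii) Product -> CustID: every LHS value maps to a single RHS value — holds.
1 of the 3 dependencies holds.

1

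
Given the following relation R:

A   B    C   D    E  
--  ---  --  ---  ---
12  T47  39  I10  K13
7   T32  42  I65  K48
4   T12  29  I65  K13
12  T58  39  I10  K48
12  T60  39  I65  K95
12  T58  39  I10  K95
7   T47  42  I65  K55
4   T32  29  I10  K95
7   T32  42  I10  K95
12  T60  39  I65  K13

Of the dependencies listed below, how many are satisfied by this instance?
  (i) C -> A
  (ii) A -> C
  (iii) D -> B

(i) C -> A: every LHS value maps to a single RHS value — holds.
(ii) A -> C: every LHS value maps to a single RHS value — holds.
(iii) D -> B: D=I10: 5 rows → B takes values {T47, T58, T32} — violation; D=I65: 5 rows → B takes values {T32, T12, T60, T47} — violation — fails.
2 of the 3 dependencies hold.

2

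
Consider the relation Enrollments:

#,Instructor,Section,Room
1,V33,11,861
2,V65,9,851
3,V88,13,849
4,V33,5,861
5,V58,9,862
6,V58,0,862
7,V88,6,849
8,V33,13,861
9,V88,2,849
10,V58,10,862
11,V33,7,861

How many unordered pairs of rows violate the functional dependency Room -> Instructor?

Room=861: all 4 rows agree on Instructor — 0 pairs.
Room=849: all 3 rows agree on Instructor — 0 pairs.
Room=862: all 3 rows agree on Instructor — 0 pairs.

0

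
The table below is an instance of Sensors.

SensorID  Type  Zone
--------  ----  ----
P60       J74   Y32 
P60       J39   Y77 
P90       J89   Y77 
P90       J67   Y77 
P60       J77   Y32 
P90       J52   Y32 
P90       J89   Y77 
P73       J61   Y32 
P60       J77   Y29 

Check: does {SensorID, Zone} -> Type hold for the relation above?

No

(SensorID=P60, Zone=Y32): 2 rows → Type takes values {J74, J77} — violation
(SensorID=P60, Zone=Y77): 1 row → Type = J39 ✓
(SensorID=P90, Zone=Y77): 3 rows → Type takes values {J89, J67} — violation
(SensorID=P90, Zone=Y32): 1 row → Type = J52 ✓
(SensorID=P73, Zone=Y32): 1 row → Type = J61 ✓
(SensorID=P60, Zone=Y29): 1 row → Type = J77 ✓
Two rows agree on {SensorID, Zone} but differ on Type, so {SensorID, Zone} -> Type does not hold.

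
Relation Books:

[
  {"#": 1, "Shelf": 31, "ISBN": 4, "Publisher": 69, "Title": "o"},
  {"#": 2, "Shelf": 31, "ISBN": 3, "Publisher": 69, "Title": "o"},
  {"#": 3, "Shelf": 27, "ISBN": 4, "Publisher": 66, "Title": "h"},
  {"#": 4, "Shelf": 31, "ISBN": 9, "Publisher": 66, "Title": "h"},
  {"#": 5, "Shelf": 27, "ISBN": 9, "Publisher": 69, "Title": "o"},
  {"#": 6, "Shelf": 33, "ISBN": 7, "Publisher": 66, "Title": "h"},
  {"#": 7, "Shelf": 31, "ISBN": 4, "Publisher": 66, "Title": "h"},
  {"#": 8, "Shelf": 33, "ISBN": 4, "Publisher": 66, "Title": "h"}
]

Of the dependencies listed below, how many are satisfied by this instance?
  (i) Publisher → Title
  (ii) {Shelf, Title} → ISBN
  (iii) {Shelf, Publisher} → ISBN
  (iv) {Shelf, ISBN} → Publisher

1

(i) Publisher → Title: every LHS value maps to a single RHS value — holds.
(ii) {Shelf, Title} → ISBN: (Shelf=31, Title=o): rows 1, 2 → ISBN takes values {4, 3} — violation; (Shelf=31, Title=h): rows 4, 7 → ISBN takes values {9, 4} — violation; (Shelf=33, Title=h): rows 6, 8 → ISBN takes values {7, 4} — violation — fails.
(iii) {Shelf, Publisher} → ISBN: (Shelf=31, Publisher=69): rows 1, 2 → ISBN takes values {4, 3} — violation; (Shelf=31, Publisher=66): rows 4, 7 → ISBN takes values {9, 4} — violation; (Shelf=33, Publisher=66): rows 6, 8 → ISBN takes values {7, 4} — violation — fails.
(iv) {Shelf, ISBN} → Publisher: (Shelf=31, ISBN=4): rows 1, 7 → Publisher takes values {69, 66} — violation — fails.
1 of the 4 dependencies holds.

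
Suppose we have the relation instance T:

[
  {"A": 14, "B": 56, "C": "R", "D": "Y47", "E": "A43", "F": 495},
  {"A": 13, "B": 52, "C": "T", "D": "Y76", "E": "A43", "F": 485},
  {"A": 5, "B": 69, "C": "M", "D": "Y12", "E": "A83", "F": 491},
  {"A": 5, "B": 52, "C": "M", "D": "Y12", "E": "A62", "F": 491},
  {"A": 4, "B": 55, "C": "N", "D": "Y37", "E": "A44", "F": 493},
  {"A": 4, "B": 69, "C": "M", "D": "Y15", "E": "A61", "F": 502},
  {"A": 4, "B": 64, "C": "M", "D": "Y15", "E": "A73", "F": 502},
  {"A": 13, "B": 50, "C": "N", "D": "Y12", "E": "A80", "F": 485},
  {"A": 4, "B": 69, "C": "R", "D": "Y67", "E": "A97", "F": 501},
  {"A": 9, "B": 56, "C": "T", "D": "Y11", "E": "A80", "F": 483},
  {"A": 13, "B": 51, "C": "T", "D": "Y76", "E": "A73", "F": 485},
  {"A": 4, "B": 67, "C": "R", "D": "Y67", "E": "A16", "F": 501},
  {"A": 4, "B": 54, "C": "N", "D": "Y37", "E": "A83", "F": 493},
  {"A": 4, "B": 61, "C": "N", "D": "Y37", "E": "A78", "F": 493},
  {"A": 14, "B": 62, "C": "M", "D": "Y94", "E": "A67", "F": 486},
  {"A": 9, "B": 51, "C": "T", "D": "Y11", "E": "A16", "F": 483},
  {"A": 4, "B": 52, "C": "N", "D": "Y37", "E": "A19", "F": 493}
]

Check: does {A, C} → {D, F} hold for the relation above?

Yes

(A=14, C=R): 1 row → {D,F} = (Y47, 495) ✓
(A=13, C=T): 2 rows → {D,F} = (Y76, 485), (Y76, 485) ✓
(A=5, C=M): 2 rows → {D,F} = (Y12, 491), (Y12, 491) ✓
(A=4, C=N): 4 rows → {D,F} = (Y37, 493), (Y37, 493), (Y37, 493), (Y37, 493) ✓
(A=4, C=M): 2 rows → {D,F} = (Y15, 502), (Y15, 502) ✓
(A=13, C=N): 1 row → {D,F} = (Y12, 485) ✓
(A=4, C=R): 2 rows → {D,F} = (Y67, 501), (Y67, 501) ✓
(A=9, C=T): 2 rows → {D,F} = (Y11, 483), (Y11, 483) ✓
(A=14, C=M): 1 row → {D,F} = (Y94, 486) ✓
Every {A, C} value is associated with a single {D, F} value, so {A, C} → {D, F} holds.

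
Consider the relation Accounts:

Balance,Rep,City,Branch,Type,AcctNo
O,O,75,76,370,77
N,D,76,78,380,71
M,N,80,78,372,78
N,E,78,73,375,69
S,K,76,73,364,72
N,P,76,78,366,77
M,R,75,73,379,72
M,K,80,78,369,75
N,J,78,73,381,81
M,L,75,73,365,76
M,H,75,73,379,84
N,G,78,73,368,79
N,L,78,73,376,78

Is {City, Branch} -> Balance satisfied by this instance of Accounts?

(City=75, Branch=76): 1 row → Balance = O ✓
(City=76, Branch=78): 2 rows → Balance = N, N ✓
(City=80, Branch=78): 2 rows → Balance = M, M ✓
(City=78, Branch=73): 4 rows → Balance = N, N, N, N ✓
(City=76, Branch=73): 1 row → Balance = S ✓
(City=75, Branch=73): 3 rows → Balance = M, M, M ✓
Every {City, Branch} value is associated with a single Balance value, so {City, Branch} -> Balance holds.

Yes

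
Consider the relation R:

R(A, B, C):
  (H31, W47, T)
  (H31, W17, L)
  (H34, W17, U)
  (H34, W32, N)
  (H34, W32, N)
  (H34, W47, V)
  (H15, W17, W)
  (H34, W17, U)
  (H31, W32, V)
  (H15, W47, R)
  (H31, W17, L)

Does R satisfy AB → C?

Yes

(A=H31, B=W47): 1 row → C = T ✓
(A=H31, B=W17): 2 rows → C = L, L ✓
(A=H34, B=W17): 2 rows → C = U, U ✓
(A=H34, B=W32): 2 rows → C = N, N ✓
(A=H34, B=W47): 1 row → C = V ✓
(A=H15, B=W17): 1 row → C = W ✓
(A=H31, B=W32): 1 row → C = V ✓
(A=H15, B=W47): 1 row → C = R ✓
Every AB value is associated with a single C value, so AB → C holds.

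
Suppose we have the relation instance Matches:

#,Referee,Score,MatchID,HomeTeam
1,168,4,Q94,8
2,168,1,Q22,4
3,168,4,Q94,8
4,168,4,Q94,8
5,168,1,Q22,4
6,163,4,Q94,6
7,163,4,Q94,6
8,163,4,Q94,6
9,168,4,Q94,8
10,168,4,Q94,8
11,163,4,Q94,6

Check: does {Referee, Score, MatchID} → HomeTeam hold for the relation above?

Yes

(Referee=168, Score=4, MatchID=Q94): rows 1, 3, 4, 9, 10 → HomeTeam = 8, 8, 8, 8, 8 ✓
(Referee=168, Score=1, MatchID=Q22): rows 2, 5 → HomeTeam = 4, 4 ✓
(Referee=163, Score=4, MatchID=Q94): rows 6, 7, 8, 11 → HomeTeam = 6, 6, 6, 6 ✓
Every {Referee, Score, MatchID} value is associated with a single HomeTeam value, so {Referee, Score, MatchID} → HomeTeam holds.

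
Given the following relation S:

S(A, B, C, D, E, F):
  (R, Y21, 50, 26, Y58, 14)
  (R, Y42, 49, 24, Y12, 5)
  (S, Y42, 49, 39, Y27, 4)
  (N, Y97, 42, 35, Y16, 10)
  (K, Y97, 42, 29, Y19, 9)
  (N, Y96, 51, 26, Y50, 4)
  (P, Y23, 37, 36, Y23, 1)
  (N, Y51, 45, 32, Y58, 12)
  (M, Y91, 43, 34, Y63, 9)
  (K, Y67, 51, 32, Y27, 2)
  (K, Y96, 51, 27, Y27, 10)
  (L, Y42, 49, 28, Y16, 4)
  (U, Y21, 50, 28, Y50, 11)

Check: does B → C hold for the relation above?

Yes

B=Y21: 2 rows → C = 50, 50 ✓
B=Y42: 3 rows → C = 49, 49, 49 ✓
B=Y97: 2 rows → C = 42, 42 ✓
B=Y96: 2 rows → C = 51, 51 ✓
B=Y23: 1 row → C = 37 ✓
B=Y51: 1 row → C = 45 ✓
B=Y91: 1 row → C = 43 ✓
B=Y67: 1 row → C = 51 ✓
Every B value is associated with a single C value, so B → C holds.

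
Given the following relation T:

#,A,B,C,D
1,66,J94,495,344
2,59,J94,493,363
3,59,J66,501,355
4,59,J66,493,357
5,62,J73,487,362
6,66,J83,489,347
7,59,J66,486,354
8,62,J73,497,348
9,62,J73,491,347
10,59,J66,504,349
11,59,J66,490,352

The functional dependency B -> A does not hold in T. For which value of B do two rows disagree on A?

B=J94: rows 1, 2 → A takes values {66, 59} — violation
B=J66: rows 3, 4, 7, 10, 11 → A = 59, 59, 59, 59, 59 ✓
B=J73: rows 5, 8, 9 → A = 62, 62, 62 ✓
B=J83: row 6 → A = 66 ✓
The only B value with inconsistent A is B=J94.

J94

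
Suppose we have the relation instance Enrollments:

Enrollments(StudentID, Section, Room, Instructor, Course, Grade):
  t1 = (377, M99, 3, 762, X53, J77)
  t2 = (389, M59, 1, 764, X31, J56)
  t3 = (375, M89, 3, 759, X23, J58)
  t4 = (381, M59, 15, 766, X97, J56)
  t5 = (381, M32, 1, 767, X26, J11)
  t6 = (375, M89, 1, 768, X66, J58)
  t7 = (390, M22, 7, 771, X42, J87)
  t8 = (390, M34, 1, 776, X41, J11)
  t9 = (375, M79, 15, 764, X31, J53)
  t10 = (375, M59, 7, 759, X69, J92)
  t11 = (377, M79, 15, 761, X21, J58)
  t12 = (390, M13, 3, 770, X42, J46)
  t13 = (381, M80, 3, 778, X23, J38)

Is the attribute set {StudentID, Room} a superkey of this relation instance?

All 13 rows have distinct {StudentID, Room} values, so {StudentID, Room} → (all attributes) holds and {StudentID, Room} is a superkey.

Yes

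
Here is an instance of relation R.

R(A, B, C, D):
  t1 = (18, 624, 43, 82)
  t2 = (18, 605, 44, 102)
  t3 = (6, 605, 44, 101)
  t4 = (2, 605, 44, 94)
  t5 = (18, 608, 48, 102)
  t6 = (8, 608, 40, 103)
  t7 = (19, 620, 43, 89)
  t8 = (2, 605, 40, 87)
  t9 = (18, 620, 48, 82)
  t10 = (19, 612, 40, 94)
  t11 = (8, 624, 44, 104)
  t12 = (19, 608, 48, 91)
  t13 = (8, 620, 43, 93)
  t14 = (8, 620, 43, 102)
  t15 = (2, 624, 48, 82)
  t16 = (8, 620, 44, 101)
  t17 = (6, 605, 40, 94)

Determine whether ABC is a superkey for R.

No

Rows 13 and 14 have the same ABC value (A=8, B=620, C=43) but are distinct tuples, so ABC does not determine every attribute — not a superkey.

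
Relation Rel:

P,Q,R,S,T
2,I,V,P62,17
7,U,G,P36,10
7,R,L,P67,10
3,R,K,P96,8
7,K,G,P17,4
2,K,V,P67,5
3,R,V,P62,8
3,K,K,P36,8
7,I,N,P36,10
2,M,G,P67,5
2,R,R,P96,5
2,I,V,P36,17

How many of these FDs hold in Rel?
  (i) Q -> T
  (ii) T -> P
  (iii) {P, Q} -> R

(i) Q -> T: Q=I: 3 rows → T takes values {17, 10} — violation; Q=R: 4 rows → T takes values {10, 8, 5} — violation; Q=K: 3 rows → T takes values {4, 5, 8} — violation — fails.
(ii) T -> P: every LHS value maps to a single RHS value — holds.
(iii) {P, Q} -> R: (P=3, Q=R): 2 rows → R takes values {K, V} — violation — fails.
1 of the 3 dependencies holds.

1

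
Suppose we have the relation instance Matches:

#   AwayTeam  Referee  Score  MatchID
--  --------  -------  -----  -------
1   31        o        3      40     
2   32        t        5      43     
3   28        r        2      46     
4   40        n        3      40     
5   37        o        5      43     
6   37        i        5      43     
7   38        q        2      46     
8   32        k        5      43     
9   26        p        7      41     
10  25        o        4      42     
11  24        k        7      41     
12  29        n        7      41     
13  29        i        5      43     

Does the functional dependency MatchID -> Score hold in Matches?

Yes

MatchID=40: rows 1, 4 → Score = 3, 3 ✓
MatchID=43: rows 2, 5, 6, 8, 13 → Score = 5, 5, 5, 5, 5 ✓
MatchID=46: rows 3, 7 → Score = 2, 2 ✓
MatchID=41: rows 9, 11, 12 → Score = 7, 7, 7 ✓
MatchID=42: row 10 → Score = 4 ✓
Every MatchID value is associated with a single Score value, so MatchID -> Score holds.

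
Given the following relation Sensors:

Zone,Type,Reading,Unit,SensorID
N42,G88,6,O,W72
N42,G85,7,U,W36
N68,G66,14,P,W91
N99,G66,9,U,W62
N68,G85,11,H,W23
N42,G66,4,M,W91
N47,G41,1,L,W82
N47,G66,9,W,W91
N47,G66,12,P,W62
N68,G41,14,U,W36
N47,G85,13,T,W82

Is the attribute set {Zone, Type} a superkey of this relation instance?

Two distinct rows share (Zone=N47, Type=G66), so {Zone, Type} does not determine every attribute — not a superkey.

No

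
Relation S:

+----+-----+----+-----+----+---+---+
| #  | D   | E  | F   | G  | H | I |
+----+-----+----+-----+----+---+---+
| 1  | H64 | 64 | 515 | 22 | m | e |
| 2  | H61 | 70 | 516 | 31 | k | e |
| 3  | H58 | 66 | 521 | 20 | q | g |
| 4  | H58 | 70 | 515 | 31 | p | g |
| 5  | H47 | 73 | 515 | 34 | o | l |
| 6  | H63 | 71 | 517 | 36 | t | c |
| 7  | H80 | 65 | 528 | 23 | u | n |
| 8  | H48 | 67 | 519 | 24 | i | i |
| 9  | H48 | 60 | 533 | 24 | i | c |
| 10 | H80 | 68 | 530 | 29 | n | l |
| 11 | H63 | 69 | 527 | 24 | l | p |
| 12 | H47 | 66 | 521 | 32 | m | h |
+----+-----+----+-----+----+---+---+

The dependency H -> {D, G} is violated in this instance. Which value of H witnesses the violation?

m

H=m: rows 1, 12 → {D,G} takes values {(H64, 22), (H47, 32)} — violation
H=k: row 2 → {D,G} = (H61, 31) ✓
H=q: row 3 → {D,G} = (H58, 20) ✓
H=p: row 4 → {D,G} = (H58, 31) ✓
H=o: row 5 → {D,G} = (H47, 34) ✓
H=t: row 6 → {D,G} = (H63, 36) ✓
H=u: row 7 → {D,G} = (H80, 23) ✓
H=i: rows 8, 9 → {D,G} = (H48, 24), (H48, 24) ✓
H=n: row 10 → {D,G} = (H80, 29) ✓
H=l: row 11 → {D,G} = (H63, 24) ✓
The only H value with inconsistent RHS is H=m.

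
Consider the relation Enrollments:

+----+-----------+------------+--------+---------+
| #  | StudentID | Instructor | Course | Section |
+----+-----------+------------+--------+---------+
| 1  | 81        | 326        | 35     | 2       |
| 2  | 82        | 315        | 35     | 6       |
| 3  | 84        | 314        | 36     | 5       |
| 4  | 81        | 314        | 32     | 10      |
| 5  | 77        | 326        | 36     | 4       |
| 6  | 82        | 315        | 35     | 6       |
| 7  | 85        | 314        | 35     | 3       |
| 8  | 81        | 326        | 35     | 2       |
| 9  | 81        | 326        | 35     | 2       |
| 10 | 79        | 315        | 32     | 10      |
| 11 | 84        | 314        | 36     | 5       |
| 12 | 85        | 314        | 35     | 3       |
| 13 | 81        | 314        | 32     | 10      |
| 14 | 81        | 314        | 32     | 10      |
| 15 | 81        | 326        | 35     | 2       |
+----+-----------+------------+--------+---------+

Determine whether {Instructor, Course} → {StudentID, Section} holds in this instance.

(Instructor=326, Course=35): rows 1, 8, 9, 15 → {StudentID,Section} = (81, 2), (81, 2), (81, 2), (81, 2) ✓
(Instructor=315, Course=35): rows 2, 6 → {StudentID,Section} = (82, 6), (82, 6) ✓
(Instructor=314, Course=36): rows 3, 11 → {StudentID,Section} = (84, 5), (84, 5) ✓
(Instructor=314, Course=32): rows 4, 13, 14 → {StudentID,Section} = (81, 10), (81, 10), (81, 10) ✓
(Instructor=326, Course=36): row 5 → {StudentID,Section} = (77, 4) ✓
(Instructor=314, Course=35): rows 7, 12 → {StudentID,Section} = (85, 3), (85, 3) ✓
(Instructor=315, Course=32): row 10 → {StudentID,Section} = (79, 10) ✓
Every {Instructor, Course} value is associated with a single {StudentID, Section} value, so {Instructor, Course} → {StudentID, Section} holds.

Yes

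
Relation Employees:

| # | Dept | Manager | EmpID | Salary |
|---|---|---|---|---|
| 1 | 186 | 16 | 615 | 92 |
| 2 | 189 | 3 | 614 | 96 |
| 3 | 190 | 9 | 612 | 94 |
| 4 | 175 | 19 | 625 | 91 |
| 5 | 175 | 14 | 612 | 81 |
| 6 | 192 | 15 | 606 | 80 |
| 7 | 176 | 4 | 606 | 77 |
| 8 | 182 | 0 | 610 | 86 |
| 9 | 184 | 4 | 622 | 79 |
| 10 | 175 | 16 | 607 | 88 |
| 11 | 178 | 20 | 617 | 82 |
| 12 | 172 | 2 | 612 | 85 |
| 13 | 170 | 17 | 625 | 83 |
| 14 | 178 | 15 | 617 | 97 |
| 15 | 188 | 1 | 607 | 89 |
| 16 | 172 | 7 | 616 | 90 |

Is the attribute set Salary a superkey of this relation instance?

Yes

All 16 rows have distinct Salary values, so Salary → (all attributes) holds and Salary is a superkey.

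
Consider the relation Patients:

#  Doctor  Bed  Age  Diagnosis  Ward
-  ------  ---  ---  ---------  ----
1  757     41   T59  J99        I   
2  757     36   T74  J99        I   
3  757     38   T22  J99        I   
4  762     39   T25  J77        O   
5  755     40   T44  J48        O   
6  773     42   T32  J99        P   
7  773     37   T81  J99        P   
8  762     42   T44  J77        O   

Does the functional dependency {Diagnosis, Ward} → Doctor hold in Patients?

Yes

(Diagnosis=J99, Ward=I): rows 1, 2, 3 → Doctor = 757, 757, 757 ✓
(Diagnosis=J77, Ward=O): rows 4, 8 → Doctor = 762, 762 ✓
(Diagnosis=J48, Ward=O): row 5 → Doctor = 755 ✓
(Diagnosis=J99, Ward=P): rows 6, 7 → Doctor = 773, 773 ✓
Every {Diagnosis, Ward} value is associated with a single Doctor value, so {Diagnosis, Ward} → Doctor holds.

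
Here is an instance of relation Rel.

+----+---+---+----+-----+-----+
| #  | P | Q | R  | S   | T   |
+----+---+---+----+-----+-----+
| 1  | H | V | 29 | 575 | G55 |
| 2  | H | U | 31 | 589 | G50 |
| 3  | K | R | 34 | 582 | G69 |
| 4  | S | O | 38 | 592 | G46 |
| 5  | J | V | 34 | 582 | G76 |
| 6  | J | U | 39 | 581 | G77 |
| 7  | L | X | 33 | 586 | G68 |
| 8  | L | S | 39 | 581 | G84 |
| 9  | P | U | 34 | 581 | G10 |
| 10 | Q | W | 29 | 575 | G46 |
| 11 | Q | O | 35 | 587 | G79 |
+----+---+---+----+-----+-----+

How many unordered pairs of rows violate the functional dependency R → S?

2

R=29: all 2 rows agree on S — 0 pairs.
R=34: violating pairs (3,9), (5,9) — 2 pairs.
R=39: all 2 rows agree on S — 0 pairs.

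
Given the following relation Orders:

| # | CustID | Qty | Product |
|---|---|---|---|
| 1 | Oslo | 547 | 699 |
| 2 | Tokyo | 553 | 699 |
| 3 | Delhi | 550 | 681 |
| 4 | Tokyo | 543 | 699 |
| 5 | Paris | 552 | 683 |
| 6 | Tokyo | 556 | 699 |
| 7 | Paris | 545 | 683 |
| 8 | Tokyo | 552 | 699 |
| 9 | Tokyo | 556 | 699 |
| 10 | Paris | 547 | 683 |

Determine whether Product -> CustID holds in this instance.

Product=699: rows 1, 2, 4, 6, 8, 9 → CustID takes values {Oslo, Tokyo} — violation
Product=681: row 3 → CustID = Delhi ✓
Product=683: rows 5, 7, 10 → CustID = Paris, Paris, Paris ✓
Two rows agree on Product but differ on CustID, so Product -> CustID does not hold.

No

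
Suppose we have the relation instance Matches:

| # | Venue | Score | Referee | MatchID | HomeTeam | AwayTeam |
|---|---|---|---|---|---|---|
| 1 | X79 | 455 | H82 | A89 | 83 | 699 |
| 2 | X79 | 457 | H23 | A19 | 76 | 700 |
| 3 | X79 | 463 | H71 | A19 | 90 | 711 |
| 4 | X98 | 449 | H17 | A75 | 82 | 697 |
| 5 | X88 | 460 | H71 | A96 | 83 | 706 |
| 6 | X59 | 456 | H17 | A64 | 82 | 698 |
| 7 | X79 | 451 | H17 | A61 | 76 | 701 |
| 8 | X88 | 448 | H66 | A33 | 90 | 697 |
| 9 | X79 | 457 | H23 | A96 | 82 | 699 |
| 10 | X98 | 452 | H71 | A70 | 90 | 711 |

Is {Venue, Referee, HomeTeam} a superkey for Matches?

All 10 rows have distinct {Venue, Referee, HomeTeam} values, so {Venue, Referee, HomeTeam} → (all attributes) holds and {Venue, Referee, HomeTeam} is a superkey.

Yes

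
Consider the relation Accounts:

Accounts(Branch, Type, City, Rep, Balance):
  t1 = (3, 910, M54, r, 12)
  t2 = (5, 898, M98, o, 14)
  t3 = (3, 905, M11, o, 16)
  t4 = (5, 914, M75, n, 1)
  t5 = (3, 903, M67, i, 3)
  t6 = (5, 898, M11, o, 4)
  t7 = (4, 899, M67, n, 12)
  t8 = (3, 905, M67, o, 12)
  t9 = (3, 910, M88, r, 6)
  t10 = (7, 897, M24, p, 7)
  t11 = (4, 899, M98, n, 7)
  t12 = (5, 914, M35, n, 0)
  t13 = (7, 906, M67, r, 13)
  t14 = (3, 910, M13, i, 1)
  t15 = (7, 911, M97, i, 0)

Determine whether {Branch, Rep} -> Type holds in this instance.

(Branch=3, Rep=r): rows 1, 9 → Type = 910, 910 ✓
(Branch=5, Rep=o): rows 2, 6 → Type = 898, 898 ✓
(Branch=3, Rep=o): rows 3, 8 → Type = 905, 905 ✓
(Branch=5, Rep=n): rows 4, 12 → Type = 914, 914 ✓
(Branch=3, Rep=i): rows 5, 14 → Type takes values {903, 910} — violation
(Branch=4, Rep=n): rows 7, 11 → Type = 899, 899 ✓
(Branch=7, Rep=p): row 10 → Type = 897 ✓
(Branch=7, Rep=r): row 13 → Type = 906 ✓
(Branch=7, Rep=i): row 15 → Type = 911 ✓
Two rows agree on {Branch, Rep} but differ on Type, so {Branch, Rep} -> Type does not hold.

No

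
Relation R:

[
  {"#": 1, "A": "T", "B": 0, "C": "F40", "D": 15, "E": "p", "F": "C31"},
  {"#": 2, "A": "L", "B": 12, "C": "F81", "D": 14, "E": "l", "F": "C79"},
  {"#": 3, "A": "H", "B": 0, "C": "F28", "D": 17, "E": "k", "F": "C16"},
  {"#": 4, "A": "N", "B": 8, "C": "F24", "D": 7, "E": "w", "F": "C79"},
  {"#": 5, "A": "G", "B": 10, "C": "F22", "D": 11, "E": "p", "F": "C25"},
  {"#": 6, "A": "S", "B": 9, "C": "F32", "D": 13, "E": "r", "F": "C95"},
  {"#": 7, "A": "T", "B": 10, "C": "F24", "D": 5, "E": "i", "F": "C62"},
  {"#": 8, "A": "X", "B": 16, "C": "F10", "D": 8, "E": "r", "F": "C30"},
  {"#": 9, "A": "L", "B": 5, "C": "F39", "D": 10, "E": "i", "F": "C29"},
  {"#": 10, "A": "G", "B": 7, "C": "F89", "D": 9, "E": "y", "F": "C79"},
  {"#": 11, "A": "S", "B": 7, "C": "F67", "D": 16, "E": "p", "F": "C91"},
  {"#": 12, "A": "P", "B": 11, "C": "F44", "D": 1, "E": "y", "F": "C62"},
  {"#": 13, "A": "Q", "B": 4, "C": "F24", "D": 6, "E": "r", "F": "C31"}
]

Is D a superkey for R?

All 13 rows have distinct D values, so D → (all attributes) holds and D is a superkey.

Yes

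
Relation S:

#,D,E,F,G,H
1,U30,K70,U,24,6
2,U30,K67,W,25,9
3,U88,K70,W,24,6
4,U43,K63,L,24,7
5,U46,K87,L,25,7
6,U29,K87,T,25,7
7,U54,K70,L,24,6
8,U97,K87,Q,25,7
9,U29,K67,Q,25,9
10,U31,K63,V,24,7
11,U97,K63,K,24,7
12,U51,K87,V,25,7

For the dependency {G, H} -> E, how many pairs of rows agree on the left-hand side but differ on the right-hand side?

(G=24, H=6): all 3 rows agree on E — 0 pairs.
(G=25, H=9): all 2 rows agree on E — 0 pairs.
(G=24, H=7): all 3 rows agree on E — 0 pairs.
(G=25, H=7): all 4 rows agree on E — 0 pairs.

0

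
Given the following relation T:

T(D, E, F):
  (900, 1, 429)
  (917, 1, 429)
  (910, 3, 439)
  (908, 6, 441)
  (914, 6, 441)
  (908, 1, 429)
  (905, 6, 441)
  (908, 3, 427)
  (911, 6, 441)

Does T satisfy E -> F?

No

E=1: 3 rows → F = 429, 429, 429 ✓
E=3: 2 rows → F takes values {439, 427} — violation
E=6: 4 rows → F = 441, 441, 441, 441 ✓
Two rows agree on E but differ on F, so E -> F does not hold.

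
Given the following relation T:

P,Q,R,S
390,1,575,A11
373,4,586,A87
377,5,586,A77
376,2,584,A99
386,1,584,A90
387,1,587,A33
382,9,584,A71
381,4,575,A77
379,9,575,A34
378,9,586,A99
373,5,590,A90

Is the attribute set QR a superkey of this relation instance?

Yes

All 11 rows have distinct QR values, so QR → (all attributes) holds and QR is a superkey.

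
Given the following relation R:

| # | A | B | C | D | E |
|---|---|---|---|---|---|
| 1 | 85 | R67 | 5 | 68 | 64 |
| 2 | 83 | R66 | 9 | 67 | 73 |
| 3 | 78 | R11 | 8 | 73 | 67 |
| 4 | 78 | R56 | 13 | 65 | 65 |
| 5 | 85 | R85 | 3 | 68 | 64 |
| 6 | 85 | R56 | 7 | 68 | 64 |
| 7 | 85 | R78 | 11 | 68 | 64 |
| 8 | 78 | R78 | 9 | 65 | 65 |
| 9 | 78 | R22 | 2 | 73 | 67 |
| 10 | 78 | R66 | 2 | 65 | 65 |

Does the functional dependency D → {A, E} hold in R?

Yes

D=68: rows 1, 5, 6, 7 → {A,E} = (85, 64), (85, 64), (85, 64), (85, 64) ✓
D=67: row 2 → {A,E} = (83, 73) ✓
D=73: rows 3, 9 → {A,E} = (78, 67), (78, 67) ✓
D=65: rows 4, 8, 10 → {A,E} = (78, 65), (78, 65), (78, 65) ✓
Every D value is associated with a single {A, E} value, so D → {A, E} holds.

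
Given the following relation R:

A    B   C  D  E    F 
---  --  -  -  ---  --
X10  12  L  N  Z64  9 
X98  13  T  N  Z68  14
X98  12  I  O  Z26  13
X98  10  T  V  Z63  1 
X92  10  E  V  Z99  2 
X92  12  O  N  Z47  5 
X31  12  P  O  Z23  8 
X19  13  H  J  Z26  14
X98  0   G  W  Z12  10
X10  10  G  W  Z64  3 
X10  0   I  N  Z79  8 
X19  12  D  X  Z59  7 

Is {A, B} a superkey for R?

Yes

All 12 rows have distinct {A, B} values, so {A, B} → (all attributes) holds and {A, B} is a superkey.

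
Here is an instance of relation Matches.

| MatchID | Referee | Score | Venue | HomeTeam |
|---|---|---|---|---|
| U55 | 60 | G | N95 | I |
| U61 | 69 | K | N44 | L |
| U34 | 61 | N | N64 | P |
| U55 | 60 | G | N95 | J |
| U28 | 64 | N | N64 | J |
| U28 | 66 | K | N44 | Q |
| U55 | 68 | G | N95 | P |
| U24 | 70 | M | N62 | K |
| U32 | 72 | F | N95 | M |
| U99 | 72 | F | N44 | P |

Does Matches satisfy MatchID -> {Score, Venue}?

MatchID=U55: 3 rows → {Score,Venue} = (G, N95), (G, N95), (G, N95) ✓
MatchID=U61: 1 row → {Score,Venue} = (K, N44) ✓
MatchID=U34: 1 row → {Score,Venue} = (N, N64) ✓
MatchID=U28: 2 rows → {Score,Venue} takes values {(N, N64), (K, N44)} — violation
MatchID=U24: 1 row → {Score,Venue} = (M, N62) ✓
MatchID=U32: 1 row → {Score,Venue} = (F, N95) ✓
MatchID=U99: 1 row → {Score,Venue} = (F, N44) ✓
Two rows agree on MatchID but differ on {Score, Venue}, so MatchID -> {Score, Venue} does not hold.

No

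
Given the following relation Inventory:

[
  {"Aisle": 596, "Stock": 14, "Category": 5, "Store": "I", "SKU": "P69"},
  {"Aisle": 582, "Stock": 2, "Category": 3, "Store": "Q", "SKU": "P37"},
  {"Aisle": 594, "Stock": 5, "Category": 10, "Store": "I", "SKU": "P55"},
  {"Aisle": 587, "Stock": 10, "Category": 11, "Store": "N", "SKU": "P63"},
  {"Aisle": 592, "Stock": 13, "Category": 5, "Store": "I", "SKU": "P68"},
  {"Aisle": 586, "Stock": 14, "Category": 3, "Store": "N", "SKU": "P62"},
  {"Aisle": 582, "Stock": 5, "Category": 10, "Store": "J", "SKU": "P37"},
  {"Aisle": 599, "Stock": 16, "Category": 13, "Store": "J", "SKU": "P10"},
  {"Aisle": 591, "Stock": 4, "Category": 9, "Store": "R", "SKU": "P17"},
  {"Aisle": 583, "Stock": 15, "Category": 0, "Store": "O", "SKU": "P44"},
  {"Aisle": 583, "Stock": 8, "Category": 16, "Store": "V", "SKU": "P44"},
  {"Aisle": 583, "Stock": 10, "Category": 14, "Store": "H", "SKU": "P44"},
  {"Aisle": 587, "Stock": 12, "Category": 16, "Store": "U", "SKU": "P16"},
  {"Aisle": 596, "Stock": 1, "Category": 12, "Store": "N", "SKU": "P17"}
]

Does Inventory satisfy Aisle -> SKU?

Aisle=596: 2 rows → SKU takes values {P69, P17} — violation
Aisle=582: 2 rows → SKU = P37, P37 ✓
Aisle=594: 1 row → SKU = P55 ✓
Aisle=587: 2 rows → SKU takes values {P63, P16} — violation
Aisle=592: 1 row → SKU = P68 ✓
Aisle=586: 1 row → SKU = P62 ✓
Aisle=599: 1 row → SKU = P10 ✓
Aisle=591: 1 row → SKU = P17 ✓
Aisle=583: 3 rows → SKU = P44, P44, P44 ✓
Two rows agree on Aisle but differ on SKU, so Aisle -> SKU does not hold.

No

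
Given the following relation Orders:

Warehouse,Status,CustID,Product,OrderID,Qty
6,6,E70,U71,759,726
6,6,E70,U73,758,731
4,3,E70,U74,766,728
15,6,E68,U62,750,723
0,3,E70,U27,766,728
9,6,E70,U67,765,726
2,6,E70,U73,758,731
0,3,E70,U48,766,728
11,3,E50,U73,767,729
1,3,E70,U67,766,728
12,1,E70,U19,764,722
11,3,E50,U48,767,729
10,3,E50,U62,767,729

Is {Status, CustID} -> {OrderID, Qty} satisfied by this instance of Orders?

No

(Status=6, CustID=E70): 4 rows → {OrderID,Qty} takes values {(759, 726), (758, 731), (765, 726)} — violation
(Status=3, CustID=E70): 4 rows → {OrderID,Qty} = (766, 728), (766, 728), (766, 728), (766, 728) ✓
(Status=6, CustID=E68): 1 row → {OrderID,Qty} = (750, 723) ✓
(Status=3, CustID=E50): 3 rows → {OrderID,Qty} = (767, 729), (767, 729), (767, 729) ✓
(Status=1, CustID=E70): 1 row → {OrderID,Qty} = (764, 722) ✓
Two rows agree on {Status, CustID} but differ on {OrderID, Qty}, so {Status, CustID} -> {OrderID, Qty} does not hold.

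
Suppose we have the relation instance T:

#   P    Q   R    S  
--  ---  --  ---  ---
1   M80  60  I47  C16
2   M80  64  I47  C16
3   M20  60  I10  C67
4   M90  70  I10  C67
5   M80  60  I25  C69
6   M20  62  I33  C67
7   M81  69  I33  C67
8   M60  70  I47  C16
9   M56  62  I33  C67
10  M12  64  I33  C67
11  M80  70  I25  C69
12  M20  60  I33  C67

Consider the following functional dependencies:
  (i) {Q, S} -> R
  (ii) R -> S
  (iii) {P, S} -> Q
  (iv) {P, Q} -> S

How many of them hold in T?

(i) {Q, S} -> R: (Q=60, S=C67): rows 3, 12 → R takes values {I10, I33} — violation — fails.
(ii) R -> S: every LHS value maps to a single RHS value — holds.
(iii) {P, S} -> Q: (P=M80, S=C16): rows 1, 2 → Q takes values {60, 64} — violation; (P=M20, S=C67): rows 3, 6, 12 → Q takes values {60, 62} — violation; (P=M80, S=C69): rows 5, 11 → Q takes values {60, 70} — violation — fails.
(iv) {P, Q} -> S: (P=M80, Q=60): rows 1, 5 → S takes values {C16, C69} — violation — fails.
1 of the 4 dependencies holds.

1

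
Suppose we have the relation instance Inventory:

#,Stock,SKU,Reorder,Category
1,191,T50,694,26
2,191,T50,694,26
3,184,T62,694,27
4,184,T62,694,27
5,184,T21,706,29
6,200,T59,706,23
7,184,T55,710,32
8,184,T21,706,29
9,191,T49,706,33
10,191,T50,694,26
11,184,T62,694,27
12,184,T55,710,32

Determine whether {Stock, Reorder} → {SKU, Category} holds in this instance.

(Stock=191, Reorder=694): rows 1, 2, 10 → {SKU,Category} = (T50, 26), (T50, 26), (T50, 26) ✓
(Stock=184, Reorder=694): rows 3, 4, 11 → {SKU,Category} = (T62, 27), (T62, 27), (T62, 27) ✓
(Stock=184, Reorder=706): rows 5, 8 → {SKU,Category} = (T21, 29), (T21, 29) ✓
(Stock=200, Reorder=706): row 6 → {SKU,Category} = (T59, 23) ✓
(Stock=184, Reorder=710): rows 7, 12 → {SKU,Category} = (T55, 32), (T55, 32) ✓
(Stock=191, Reorder=706): row 9 → {SKU,Category} = (T49, 33) ✓
Every {Stock, Reorder} value is associated with a single {SKU, Category} value, so {Stock, Reorder} → {SKU, Category} holds.

Yes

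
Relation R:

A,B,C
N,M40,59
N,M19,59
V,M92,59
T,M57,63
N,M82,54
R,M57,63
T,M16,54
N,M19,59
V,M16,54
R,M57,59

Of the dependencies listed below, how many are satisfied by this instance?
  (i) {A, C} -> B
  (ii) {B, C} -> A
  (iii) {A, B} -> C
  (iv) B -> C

0

(i) {A, C} -> B: (A=N, C=59): 3 rows → B takes values {M40, M19} — violation — fails.
(ii) {B, C} -> A: (B=M57, C=63): 2 rows → A takes values {T, R} — violation; (B=M16, C=54): 2 rows → A takes values {T, V} — violation — fails.
(iii) {A, B} -> C: (A=R, B=M57): 2 rows → C takes values {63, 59} — violation — fails.
(iv) B -> C: B=M57: 3 rows → C takes values {63, 59} — violation — fails.
None of the 4 dependencies hold.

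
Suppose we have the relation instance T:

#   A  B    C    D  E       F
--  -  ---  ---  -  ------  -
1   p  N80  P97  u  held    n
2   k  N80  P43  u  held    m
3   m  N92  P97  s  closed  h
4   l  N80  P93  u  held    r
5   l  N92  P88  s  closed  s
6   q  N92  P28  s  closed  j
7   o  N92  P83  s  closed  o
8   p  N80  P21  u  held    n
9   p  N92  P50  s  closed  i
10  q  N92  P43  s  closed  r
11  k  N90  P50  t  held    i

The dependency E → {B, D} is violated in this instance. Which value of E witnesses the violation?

E=held: rows 1, 2, 4, 8, 11 → {B,D} takes values {(N80, u), (N90, t)} — violation
E=closed: rows 3, 5, 6, 7, 9, 10 → {B,D} = (N92, s), (N92, s), (N92, s), (N92, s), (N92, s), (N92, s) ✓
The only E value with inconsistent RHS is E=held.

held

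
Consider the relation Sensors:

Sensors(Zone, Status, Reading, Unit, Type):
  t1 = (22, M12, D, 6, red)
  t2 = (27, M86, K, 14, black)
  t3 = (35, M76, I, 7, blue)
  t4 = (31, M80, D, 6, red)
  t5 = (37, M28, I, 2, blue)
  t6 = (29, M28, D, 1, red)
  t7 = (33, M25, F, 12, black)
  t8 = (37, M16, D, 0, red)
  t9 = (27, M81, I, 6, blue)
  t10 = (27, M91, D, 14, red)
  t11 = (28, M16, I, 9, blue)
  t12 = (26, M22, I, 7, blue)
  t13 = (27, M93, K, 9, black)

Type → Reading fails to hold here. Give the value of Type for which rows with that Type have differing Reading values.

black

Type=red: rows 1, 4, 6, 8, 10 → Reading = D, D, D, D, D ✓
Type=black: rows 2, 7, 13 → Reading takes values {K, F} — violation
Type=blue: rows 3, 5, 9, 11, 12 → Reading = I, I, I, I, I ✓
The only Type value with inconsistent Reading is Type=black.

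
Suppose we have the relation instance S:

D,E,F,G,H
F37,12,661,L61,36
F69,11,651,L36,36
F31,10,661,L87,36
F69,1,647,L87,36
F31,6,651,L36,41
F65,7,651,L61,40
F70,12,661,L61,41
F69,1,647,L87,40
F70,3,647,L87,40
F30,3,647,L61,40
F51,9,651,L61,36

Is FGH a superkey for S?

No

Two distinct rows share (F=647, G=L87, H=40), so FGH does not determine every attribute — not a superkey.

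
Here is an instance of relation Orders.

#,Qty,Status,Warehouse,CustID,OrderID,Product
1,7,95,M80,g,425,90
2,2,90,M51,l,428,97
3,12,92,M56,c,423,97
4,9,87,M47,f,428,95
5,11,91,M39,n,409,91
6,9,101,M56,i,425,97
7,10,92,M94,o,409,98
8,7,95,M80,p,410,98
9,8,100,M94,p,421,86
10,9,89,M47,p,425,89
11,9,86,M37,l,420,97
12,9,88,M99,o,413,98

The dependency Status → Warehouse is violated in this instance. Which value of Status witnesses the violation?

Status=95: rows 1, 8 → Warehouse = M80, M80 ✓
Status=90: row 2 → Warehouse = M51 ✓
Status=92: rows 3, 7 → Warehouse takes values {M56, M94} — violation
Status=87: row 4 → Warehouse = M47 ✓
Status=91: row 5 → Warehouse = M39 ✓
Status=101: row 6 → Warehouse = M56 ✓
Status=100: row 9 → Warehouse = M94 ✓
Status=89: row 10 → Warehouse = M47 ✓
Status=86: row 11 → Warehouse = M37 ✓
Status=88: row 12 → Warehouse = M99 ✓
The only Status value with inconsistent Warehouse is Status=92.

92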